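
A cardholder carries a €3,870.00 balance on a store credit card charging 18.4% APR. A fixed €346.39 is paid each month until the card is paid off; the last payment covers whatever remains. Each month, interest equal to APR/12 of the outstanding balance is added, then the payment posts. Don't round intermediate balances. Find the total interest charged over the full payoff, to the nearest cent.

€408.05

Monthly rate r = 18.4%/12 = 1.53333% = 0.0153333.
Payoff takes n = ⌈−ln(1 − rB₀/P)/ln(1+r)⌉ = ⌈12.349⌉ = 13 payments; the last is €121.37.
Total paid = 12·€346.39 + €121.37 = €4,278.05.
Total interest = total paid − principal = €4,278.05 − €3,870.00 = €408.05.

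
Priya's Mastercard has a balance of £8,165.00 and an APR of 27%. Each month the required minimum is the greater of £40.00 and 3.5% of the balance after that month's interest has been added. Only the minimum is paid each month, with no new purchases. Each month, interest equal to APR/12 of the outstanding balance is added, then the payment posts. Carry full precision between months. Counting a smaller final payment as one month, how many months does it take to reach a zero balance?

194 months

Monthly rate r = 27%/12 = 2.25% = 0.0225.
While 3.5% of the post-interest balance exceeds £40.00, each month B ← (B·(1+r))·(1 − 0.035), i.e. B shrinks by the factor (1+r)·0.965 = 0.98671.
This holds for months 1–149. Entering month 150 the balance is £1,112.65; 3.5% of the post-interest balance is now below £40.00, so the flat £40.00 minimum applies from here.
From month 150 a fixed £40.00 at rate r clears £1,112.65 in 45 more payments. Total: 149 + 45 = 194 months.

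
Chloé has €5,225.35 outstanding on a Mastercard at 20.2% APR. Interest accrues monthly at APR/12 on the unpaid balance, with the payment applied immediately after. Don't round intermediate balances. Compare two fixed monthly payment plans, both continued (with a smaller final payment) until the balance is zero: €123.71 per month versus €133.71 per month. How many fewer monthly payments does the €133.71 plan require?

Monthly rate r = 20.2%/12 = 1.68333% = 0.0168333.
At €123.71/mo: n = ⌈−ln(1 − rB₀/P)/ln(1+r)⌉ = 75 payments (last €45.39); total interest = total paid − €5,225.35 = €3,974.58.
At €133.71/mo: 65 payments (last €33.18); total interest €3,365.27.
Payments saved = 75 − 65 = 10.

10 fewer payments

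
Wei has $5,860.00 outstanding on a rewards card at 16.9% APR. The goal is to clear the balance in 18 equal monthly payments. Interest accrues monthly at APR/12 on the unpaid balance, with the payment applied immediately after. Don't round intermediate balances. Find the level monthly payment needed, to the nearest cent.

Monthly rate r = 16.9%/12 = 1.40833% = 0.0140833.
Level-payment amortization: P = B₀·r / (1 − (1+r)^(−n)) = 5860.00·0.0140833 / (1 − 1.01408^(−18)).
Denominator 1 − (1+r)^(−18) = 0.222546561.
P = 82.5283 / 0.222546561 ≈ 370.84.

$370.84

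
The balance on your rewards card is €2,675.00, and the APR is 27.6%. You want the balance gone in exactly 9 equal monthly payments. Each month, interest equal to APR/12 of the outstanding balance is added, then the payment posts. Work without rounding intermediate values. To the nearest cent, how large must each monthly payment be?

Monthly rate r = 27.6%/12 = 2.3% = 0.023.
Level-payment amortization: P = B₀·r / (1 − (1+r)^(−n)) = 2675.00·0.023 / (1 − 1.023^(−9)).
Denominator 1 − (1+r)^(−9) = 0.185071894.
P = 61.525 / 0.185071894 ≈ 332.44.

€332.44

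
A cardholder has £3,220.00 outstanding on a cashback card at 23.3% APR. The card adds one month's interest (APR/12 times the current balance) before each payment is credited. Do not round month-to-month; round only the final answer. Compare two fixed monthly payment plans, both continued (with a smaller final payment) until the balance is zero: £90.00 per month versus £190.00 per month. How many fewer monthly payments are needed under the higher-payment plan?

41 fewer payments

Monthly rate r = 23.3%/12 = 1.94167% = 0.0194167.
At £90.00/mo: n = ⌈−ln(1 − rB₀/P)/ln(1+r)⌉ = 62 payments (last £62.65); total interest = total paid − £3,220.00 = £2,332.65.
At £190.00/mo: 21 payments (last £143.27); total interest £723.27.
Payments saved = 62 − 21 = 41.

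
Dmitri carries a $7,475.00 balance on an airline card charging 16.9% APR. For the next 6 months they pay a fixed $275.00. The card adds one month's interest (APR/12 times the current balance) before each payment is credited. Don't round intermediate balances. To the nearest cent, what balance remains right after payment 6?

$6,420.10

Monthly rate r = 16.9%/12 = 1.40833% = 0.0140833.
Each month: B ← B·(1+r) − $275.00.
Month 1: interest $105.27; balance after payment $7,305.27.
Month 2: interest $102.88; balance after payment $7,133.16.
Month 3: interest $100.46; balance after payment $6,958.61.
Month 4: interest $98.00; balance after payment $6,781.61.
Month 5: interest $95.51; balance after payment $6,602.12.
Month 6: interest $92.98; balance after payment $6,420.10.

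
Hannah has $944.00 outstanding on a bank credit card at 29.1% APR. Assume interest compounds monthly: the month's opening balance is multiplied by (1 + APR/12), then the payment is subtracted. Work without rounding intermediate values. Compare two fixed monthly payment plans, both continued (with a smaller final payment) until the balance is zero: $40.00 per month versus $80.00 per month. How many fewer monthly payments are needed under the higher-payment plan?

Monthly rate r = 29.1%/12 = 2.425% = 0.02425.
At $40.00/mo: n = ⌈−ln(1 − rB₀/P)/ln(1+r)⌉ = 36 payments (last $18.00); total interest = total paid − $944.00 = $474.00.
At $80.00/mo: 15 payments (last $5.52); total interest $181.52.
Payments saved = 36 − 15 = 21.

21 fewer payments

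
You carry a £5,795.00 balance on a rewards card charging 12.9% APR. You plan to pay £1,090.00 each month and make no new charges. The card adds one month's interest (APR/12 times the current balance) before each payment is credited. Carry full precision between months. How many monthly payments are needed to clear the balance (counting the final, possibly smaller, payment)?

6 months

Monthly rate r = 12.9%/12 = 1.075% = 0.01075.
Recurrence: B ← B·(1+r) − £1,090.00.
Month 1: interest £62.30; balance after payment £4,767.30.
Month 2: interest £51.25; balance after payment £3,728.54.
Month 3: interest £40.08; balance after payment £2,678.63.
Month 4: interest £28.80; balance after payment £1,617.42.
Month 5: interest £17.39; balance after payment £544.81.
Month 6: interest £5.86; balance after payment £0.00.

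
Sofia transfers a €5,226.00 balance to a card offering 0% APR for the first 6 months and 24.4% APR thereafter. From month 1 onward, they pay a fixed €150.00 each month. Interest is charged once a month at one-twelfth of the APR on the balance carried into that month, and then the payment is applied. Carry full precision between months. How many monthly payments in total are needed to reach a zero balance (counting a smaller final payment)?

Promo months 1–6 at r₀ = 0%/12 = 0; months 7+ at r₁ = 24.4%/12 = 0.0203333.
After month 6 (no interest yet): B = €5,226.00 − 6·€150.00 = €4,326.00.
Then at r₁ with €150.00/mo: n₂ = −ln(1 − r₁·B/P)/ln(1+r₁) ≈ 43.86 → 44 more payments.

50 months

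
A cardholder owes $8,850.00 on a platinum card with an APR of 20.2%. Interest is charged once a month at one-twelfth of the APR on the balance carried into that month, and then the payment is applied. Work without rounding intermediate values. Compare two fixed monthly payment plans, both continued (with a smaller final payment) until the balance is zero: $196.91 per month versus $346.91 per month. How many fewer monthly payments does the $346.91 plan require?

Monthly rate r = 20.2%/12 = 1.68333% = 0.0168333.
At $196.91/mo: n = ⌈−ln(1 − rB₀/P)/ln(1+r)⌉ = 85 payments (last $126.24); total interest = total paid − $8,850.00 = $7,816.68.
At $346.91/mo: 34 payments (last $213.70); total interest $2,811.73.
Payments saved = 85 − 34 = 51.

51 fewer payments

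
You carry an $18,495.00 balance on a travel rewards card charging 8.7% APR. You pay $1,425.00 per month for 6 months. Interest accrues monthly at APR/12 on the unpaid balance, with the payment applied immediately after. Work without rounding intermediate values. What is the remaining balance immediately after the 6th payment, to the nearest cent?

Monthly rate r = 8.7%/12 = 0.725% = 0.00725.
Each month: B ← B·(1+r) − $1,425.00.
Month 1: interest $134.09; balance after payment $17,204.09.
Month 2: interest $124.73; balance after payment $15,903.82.
Month 3: interest $115.30; balance after payment $14,594.12.
Month 4: interest $105.81; balance after payment $13,274.93.
Month 5: interest $96.24; balance after payment $11,946.17.
Month 6: interest $86.61; balance after payment $10,607.78.

$10,607.78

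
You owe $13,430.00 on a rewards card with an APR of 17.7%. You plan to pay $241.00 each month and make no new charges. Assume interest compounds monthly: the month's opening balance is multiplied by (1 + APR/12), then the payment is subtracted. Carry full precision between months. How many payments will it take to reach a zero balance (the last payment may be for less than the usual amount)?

Monthly rate r = 17.7%/12 = 1.475% = 0.01475.
Recurrence: B ← B·(1+r) − $241.00.
Month 1: interest $198.09; balance after payment $13,387.09.
Month 2: interest $197.46; balance after payment $13,343.55.
Closed form: n = −ln(1 − rB₀/P)/ln(1+r) = −ln(0.17804)/ln(1.01475) ≈ 117.861, so the balance reaches zero during payment 118.

118 payments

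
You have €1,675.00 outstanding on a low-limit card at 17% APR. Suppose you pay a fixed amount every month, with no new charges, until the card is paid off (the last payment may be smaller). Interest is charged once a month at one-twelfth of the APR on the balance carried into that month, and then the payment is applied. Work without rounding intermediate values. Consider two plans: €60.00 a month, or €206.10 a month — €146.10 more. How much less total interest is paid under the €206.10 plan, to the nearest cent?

Monthly rate r = 17%/12 = 1.41667% = 0.0141667.
At €60.00/mo: n = ⌈−ln(1 − rB₀/P)/ln(1+r)⌉ = 36 payments (last €46.89); total interest = total paid − €1,675.00 = €471.89.
At €206.10/mo: 9 payments (last €143.61); total interest €117.41.
Interest saved = €471.89 − €117.41 = €354.48.

€354.48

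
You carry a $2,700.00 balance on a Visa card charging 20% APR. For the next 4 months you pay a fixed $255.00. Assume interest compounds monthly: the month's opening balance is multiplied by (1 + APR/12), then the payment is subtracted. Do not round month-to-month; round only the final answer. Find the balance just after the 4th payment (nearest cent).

Monthly rate r = 20%/12 = 1.66667% = 0.0166667.
Each month: B ← B·(1+r) − $255.00.
Month 1: interest $45.00; balance after payment $2,490.00.
Month 2: interest $41.50; balance after payment $2,276.50.
Month 3: interest $37.94; balance after payment $2,059.44.
Month 4: interest $34.32; balance after payment $1,838.77.

$1,838.77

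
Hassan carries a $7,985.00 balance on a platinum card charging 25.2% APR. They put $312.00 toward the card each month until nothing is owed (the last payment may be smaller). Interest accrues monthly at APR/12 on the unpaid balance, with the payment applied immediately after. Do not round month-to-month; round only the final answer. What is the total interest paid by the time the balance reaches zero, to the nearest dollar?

Monthly rate r = 25.2%/12 = 2.1% = 0.021.
Payoff takes n = ⌈−ln(1 − rB₀/P)/ln(1+r)⌉ = ⌈37.099⌉ = 38 payments; the last is $31.08.
Total paid = 37·$312.00 + $31.08 = $11,575.08.
Total interest = total paid − principal = $11,575.08 − $7,985.00 = $3,590.08.

$3,590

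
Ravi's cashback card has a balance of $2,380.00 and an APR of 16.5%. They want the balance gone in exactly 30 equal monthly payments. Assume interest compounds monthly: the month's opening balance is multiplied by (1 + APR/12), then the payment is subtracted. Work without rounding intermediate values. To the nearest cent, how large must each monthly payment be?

Monthly rate r = 16.5%/12 = 1.375% = 0.01375.
Level-payment amortization: P = B₀·r / (1 − (1+r)^(−n)) = 2380.00·0.01375 / (1 − 1.01375^(−30)).
Denominator 1 − (1+r)^(−30) = 0.336143849.
P = 32.725 / 0.336143849 ≈ 97.35.

$97.35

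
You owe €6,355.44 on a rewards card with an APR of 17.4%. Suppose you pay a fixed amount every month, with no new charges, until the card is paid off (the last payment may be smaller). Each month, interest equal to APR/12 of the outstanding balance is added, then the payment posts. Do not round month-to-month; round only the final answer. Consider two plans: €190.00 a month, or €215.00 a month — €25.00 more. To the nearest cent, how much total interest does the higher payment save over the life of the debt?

€399.56

Monthly rate r = 17.4%/12 = 1.45% = 0.0145.
At €190.00/mo: n = ⌈−ln(1 − rB₀/P)/ln(1+r)⌉ = 47 payments (last €18.83); total interest = total paid − €6,355.44 = €2,403.39.
At €215.00/mo: 39 payments (last €189.27); total interest €2,003.83.
Interest saved = €2,403.39 − €2,003.83 = €399.56.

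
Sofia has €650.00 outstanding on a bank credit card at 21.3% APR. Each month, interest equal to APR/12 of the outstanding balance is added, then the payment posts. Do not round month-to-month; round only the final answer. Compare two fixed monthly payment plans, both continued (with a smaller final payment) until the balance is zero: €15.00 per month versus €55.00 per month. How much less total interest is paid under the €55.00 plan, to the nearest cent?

Monthly rate r = 21.3%/12 = 1.775% = 0.01775.
At €15.00/mo: n = ⌈−ln(1 − rB₀/P)/ln(1+r)⌉ = 84 payments (last €4.92); total interest = total paid − €650.00 = €599.92.
At €55.00/mo: 14 payments (last €21.09); total interest €86.09.
Interest saved = €599.92 − €86.09 = €513.83.

€513.83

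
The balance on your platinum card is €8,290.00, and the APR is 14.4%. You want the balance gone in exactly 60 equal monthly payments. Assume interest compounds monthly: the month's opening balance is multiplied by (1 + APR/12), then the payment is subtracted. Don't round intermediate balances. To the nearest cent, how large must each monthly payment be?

€194.62

Monthly rate r = 14.4%/12 = 1.2% = 0.012.
Level-payment amortization: P = B₀·r / (1 − (1+r)^(−n)) = 8290.00·0.012 / (1 − 1.012^(−60)).
Denominator 1 − (1+r)^(−60) = 0.51115717.
P = 99.48 / 0.51115717 ≈ 194.62.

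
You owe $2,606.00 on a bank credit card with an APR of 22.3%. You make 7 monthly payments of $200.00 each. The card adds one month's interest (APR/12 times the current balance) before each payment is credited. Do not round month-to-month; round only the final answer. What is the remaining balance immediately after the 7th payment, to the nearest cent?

Monthly rate r = 22.3%/12 = 1.85833% = 0.0185833.
Each month: B ← B·(1+r) − $200.00.
Month 1: interest $48.43; balance after payment $2,454.43.
Month 2: interest $45.61; balance after payment $2,300.04.
Month 3: interest $42.74; balance after payment $2,142.78.
Month 4: interest $39.82; balance after payment $1,982.60.
Month 5: interest $36.84; balance after payment $1,819.45.
Month 6: interest $33.81; balance after payment $1,653.26.
Month 7: interest $30.72; balance after payment $1,483.98.

$1,483.98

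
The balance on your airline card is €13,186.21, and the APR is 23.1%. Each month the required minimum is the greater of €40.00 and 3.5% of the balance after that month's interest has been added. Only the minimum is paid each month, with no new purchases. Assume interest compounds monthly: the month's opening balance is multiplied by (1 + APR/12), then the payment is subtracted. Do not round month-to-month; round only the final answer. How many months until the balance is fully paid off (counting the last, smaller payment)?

190 months

Monthly rate r = 23.1%/12 = 1.925% = 0.01925.
While 3.5% of the post-interest balance exceeds €40.00, each month B ← (B·(1+r))·(1 − 0.035), i.e. B shrinks by the factor (1+r)·0.965 = 0.98358.
This holds for months 1–149. Entering month 150 the balance is €1,118.19; 3.5% of the post-interest balance is now below €40.00, so the flat €40.00 minimum applies from here.
From month 150 a fixed €40.00 at rate r clears €1,118.19 in 41 more payments. Total: 149 + 41 = 190 months.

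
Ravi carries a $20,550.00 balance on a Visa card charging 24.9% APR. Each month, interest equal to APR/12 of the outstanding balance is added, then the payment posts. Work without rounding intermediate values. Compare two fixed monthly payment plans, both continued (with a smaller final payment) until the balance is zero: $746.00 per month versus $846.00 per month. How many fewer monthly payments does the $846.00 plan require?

Monthly rate r = 24.9%/12 = 2.075% = 0.02075.
At $746.00/mo: n = ⌈−ln(1 − rB₀/P)/ln(1+r)⌉ = 42 payments (last $206.79); total interest = total paid − $20,550.00 = $10,242.79.
At $846.00/mo: 35 payments (last $123.30); total interest $8,337.30.
Payments saved = 42 − 35 = 7.

7 fewer payments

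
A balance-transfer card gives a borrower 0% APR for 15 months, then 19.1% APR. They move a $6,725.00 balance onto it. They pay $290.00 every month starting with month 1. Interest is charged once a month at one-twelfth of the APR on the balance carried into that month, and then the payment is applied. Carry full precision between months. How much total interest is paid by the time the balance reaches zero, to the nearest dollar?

$190

Promo months 1–15 at r₀ = 0%/12 = 0; months 16+ at r₁ = 19.1%/12 = 0.0159167.
After month 15 (no interest yet): B = $6,725.00 − 15·$290.00 = $2,375.00.
Then at r₁ with $290.00/mo: n₂ = −ln(1 − r₁·B/P)/ln(1+r₁) ≈ 8.84 → 9 more payments.
Total paid = 23·$290.00 + $245.21 = $6,915.21; interest = $6,915.21 − $6,725.00 = $190.21.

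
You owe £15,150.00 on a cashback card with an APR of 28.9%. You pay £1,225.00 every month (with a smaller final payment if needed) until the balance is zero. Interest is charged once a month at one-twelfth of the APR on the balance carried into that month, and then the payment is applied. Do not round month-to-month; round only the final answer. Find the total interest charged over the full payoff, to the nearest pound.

Monthly rate r = 28.9%/12 = 2.40833% = 0.0240833.
Payoff takes n = ⌈−ln(1 − rB₀/P)/ln(1+r)⌉ = ⌈14.859⌉ = 15 payments; the last is £1,053.57.
Total paid = 14·£1,225.00 + £1,053.57 = £18,203.57.
Total interest = total paid − principal = £18,203.57 − £15,150.00 = £3,053.57.

£3,054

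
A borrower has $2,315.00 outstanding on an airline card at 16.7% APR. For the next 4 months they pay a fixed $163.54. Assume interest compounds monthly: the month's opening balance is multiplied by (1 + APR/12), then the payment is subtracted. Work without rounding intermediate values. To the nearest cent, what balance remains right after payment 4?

$1,778.64

Monthly rate r = 16.7%/12 = 1.39167% = 0.0139167.
Each month: B ← B·(1+r) − $163.54.
Month 1: interest $32.22; balance after payment $2,183.68.
Month 2: interest $30.39; balance after payment $2,050.53.
Month 3: interest $28.54; balance after payment $1,915.52.
Month 4: interest $26.66; balance after payment $1,778.64.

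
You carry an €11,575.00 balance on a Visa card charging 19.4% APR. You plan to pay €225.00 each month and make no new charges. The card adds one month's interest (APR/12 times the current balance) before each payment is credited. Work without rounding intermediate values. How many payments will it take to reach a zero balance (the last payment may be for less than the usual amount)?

Monthly rate r = 19.4%/12 = 1.61667% = 0.0161667.
Recurrence: B ← B·(1+r) − €225.00.
Month 1: interest €187.13; balance after payment €11,537.13.
Month 2: interest €186.52; balance after payment €11,498.65.
Closed form: n = −ln(1 − rB₀/P)/ln(1+r) = −ln(0.16831)/ln(1.01617) ≈ 111.110, so the balance reaches zero during payment 112.

112 months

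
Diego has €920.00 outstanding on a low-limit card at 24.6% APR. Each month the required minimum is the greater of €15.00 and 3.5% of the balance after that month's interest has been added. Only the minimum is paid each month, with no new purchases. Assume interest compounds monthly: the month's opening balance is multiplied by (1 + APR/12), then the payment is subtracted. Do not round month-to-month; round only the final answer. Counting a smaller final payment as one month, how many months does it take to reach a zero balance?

Monthly rate r = 24.6%/12 = 2.05% = 0.0205.
While 3.5% of the post-interest balance exceeds €15.00, each month B ← (B·(1+r))·(1 − 0.035), i.e. B shrinks by the factor (1+r)·0.965 = 0.98478.
This holds for months 1–52. Entering month 53 the balance is €414.46; 3.5% of the post-interest balance is now below €15.00, so the flat €15.00 minimum applies from here.
From month 53 a fixed €15.00 at rate r clears €414.46 in 42 more payments. Total: 52 + 42 = 94 months.

94 months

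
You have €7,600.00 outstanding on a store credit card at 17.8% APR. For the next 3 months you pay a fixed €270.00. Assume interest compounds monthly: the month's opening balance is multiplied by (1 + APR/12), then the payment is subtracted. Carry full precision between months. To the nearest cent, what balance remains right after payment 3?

Monthly rate r = 17.8%/12 = 1.48333% = 0.0148333.
Each month: B ← B·(1+r) − €270.00.
Month 1: interest €112.73; balance after payment €7,442.73.
Month 2: interest €110.40; balance after payment €7,283.13.
Month 3: interest €108.03; balance after payment €7,121.17.

€7,121.17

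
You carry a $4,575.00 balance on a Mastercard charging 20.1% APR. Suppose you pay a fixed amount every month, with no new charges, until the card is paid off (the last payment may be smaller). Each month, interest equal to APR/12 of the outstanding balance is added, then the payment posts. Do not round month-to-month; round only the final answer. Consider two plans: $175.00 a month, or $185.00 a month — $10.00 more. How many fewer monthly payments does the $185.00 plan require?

Monthly rate r = 20.1%/12 = 1.675% = 0.01675.
At $175.00/mo: n = ⌈−ln(1 − rB₀/P)/ln(1+r)⌉ = 35 payments (last $119.15); total interest = total paid − $4,575.00 = $1,494.15.
At $185.00/mo: 33 payments (last $36.50); total interest $1,381.50.
Payments saved = 35 − 33 = 2.

2 fewer payments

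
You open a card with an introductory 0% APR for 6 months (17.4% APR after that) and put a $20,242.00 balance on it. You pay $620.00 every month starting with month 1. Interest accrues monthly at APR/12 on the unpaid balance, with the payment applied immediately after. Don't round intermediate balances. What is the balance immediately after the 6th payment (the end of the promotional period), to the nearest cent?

Promo months 1–6 at r₀ = 0%/12 = 0; months 7+ at r₁ = 17.4%/12 = 0.0145.
After month 6 (no interest yet): B = $20,242.00 − 6·$620.00 = $16,522.00.

$16,522.00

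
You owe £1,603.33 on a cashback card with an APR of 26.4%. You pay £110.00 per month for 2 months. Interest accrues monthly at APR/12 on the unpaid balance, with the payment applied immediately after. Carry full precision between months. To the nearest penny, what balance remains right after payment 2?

Monthly rate r = 26.4%/12 = 2.2% = 0.022.
Each month: B ← B·(1+r) − £110.00.
Month 1: interest £35.27; balance after payment £1,528.60.
Month 2: interest £33.63; balance after payment £1,452.23.

£1,452.23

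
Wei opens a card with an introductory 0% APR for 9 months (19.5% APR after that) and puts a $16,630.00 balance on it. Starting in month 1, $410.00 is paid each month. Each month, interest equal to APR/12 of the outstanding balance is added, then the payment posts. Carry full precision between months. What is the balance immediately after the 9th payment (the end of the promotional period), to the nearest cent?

$12,940.00

Promo months 1–9 at r₀ = 0%/12 = 0; months 10+ at r₁ = 19.5%/12 = 0.01625.
After month 9 (no interest yet): B = $16,630.00 − 9·$410.00 = $12,940.00.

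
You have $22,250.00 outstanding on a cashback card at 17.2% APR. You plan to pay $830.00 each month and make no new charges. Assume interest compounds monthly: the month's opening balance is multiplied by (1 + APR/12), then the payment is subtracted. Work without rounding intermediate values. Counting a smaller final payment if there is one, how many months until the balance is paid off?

Monthly rate r = 17.2%/12 = 1.43333% = 0.0143333.
Recurrence: B ← B·(1+r) − $830.00.
Month 1: interest $318.92; balance after payment $21,738.92.
Month 2: interest $311.59; balance after payment $21,220.51.
Closed form: n = −ln(1 − rB₀/P)/ln(1+r) = −ln(0.61576)/ln(1.01433) ≈ 34.072, so the balance reaches zero during payment 35.

35 payments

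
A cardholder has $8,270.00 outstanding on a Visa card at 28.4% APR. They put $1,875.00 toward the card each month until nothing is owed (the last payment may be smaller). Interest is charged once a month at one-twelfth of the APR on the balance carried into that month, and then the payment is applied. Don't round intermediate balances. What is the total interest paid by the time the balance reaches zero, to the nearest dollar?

$572

Monthly rate r = 28.4%/12 = 2.36667% = 0.0236667.
Payoff takes n = ⌈−ln(1 − rB₀/P)/ln(1+r)⌉ = ⌈4.713⌉ = 5 payments; the last is $1,341.67.
Total paid = 4·$1,875.00 + $1,341.67 = $8,841.67.
Total interest = total paid − principal = $8,841.67 − $8,270.00 = $571.67.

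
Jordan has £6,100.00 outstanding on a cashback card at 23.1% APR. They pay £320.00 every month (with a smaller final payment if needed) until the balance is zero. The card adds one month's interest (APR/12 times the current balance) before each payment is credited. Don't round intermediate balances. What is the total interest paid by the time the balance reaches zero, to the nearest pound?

Monthly rate r = 23.1%/12 = 1.925% = 0.01925.
Payoff takes n = ⌈−ln(1 − rB₀/P)/ln(1+r)⌉ = ⌈23.979⌉ = 24 payments; the last is £313.37.
Total paid = 23·£320.00 + £313.37 = £7,673.37.
Total interest = total paid − principal = £7,673.37 − £6,100.00 = £1,573.37.

£1,573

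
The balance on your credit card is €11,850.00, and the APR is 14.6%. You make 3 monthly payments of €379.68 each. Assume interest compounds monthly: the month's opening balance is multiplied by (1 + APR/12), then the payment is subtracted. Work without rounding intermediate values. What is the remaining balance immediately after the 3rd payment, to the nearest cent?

Monthly rate r = 14.6%/12 = 1.21667% = 0.0121667.
Each month: B ← B·(1+r) − €379.68.
Month 1: interest €144.17; balance after payment €11,614.49.
Month 2: interest €141.31; balance after payment €11,376.12.
Month 3: interest €138.41; balance after payment €11,134.85.

€11,134.85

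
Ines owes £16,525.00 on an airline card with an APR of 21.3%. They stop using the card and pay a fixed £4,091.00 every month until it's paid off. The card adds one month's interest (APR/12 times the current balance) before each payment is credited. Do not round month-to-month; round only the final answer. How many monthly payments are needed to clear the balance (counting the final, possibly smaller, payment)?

Monthly rate r = 21.3%/12 = 1.775% = 0.01775.
Recurrence: B ← B·(1+r) − £4,091.00.
Month 1: interest £293.32; balance after payment £12,727.32.
Month 2: interest £225.91; balance after payment £8,862.23.
Month 3: interest £157.30; balance after payment £4,928.53.
Month 4: interest £87.48; balance after payment £925.01.
Month 5: interest £16.42; balance after payment £0.00.

5 payments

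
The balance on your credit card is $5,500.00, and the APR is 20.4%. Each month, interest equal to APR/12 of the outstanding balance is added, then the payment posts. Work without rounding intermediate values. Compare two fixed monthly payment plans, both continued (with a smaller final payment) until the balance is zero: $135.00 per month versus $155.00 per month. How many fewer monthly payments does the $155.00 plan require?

15 fewer payments

Monthly rate r = 20.4%/12 = 1.7% = 0.017.
At $135.00/mo: n = ⌈−ln(1 − rB₀/P)/ln(1+r)⌉ = 70 payments (last $131.69); total interest = total paid − $5,500.00 = $3,946.69.
At $155.00/mo: 55 payments (last $129.86); total interest $2,999.86.
Payments saved = 70 − 55 = 15.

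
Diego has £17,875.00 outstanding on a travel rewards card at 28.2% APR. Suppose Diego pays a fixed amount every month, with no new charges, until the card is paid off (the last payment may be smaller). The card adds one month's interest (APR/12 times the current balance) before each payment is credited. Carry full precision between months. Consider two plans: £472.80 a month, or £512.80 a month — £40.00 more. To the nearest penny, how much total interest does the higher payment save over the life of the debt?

Monthly rate r = 28.2%/12 = 2.35% = 0.0235.
At £472.80/mo: n = ⌈−ln(1 − rB₀/P)/ln(1+r)⌉ = 95 payments (last £202.89); total interest = total paid − £17,875.00 = £26,771.09.
At £512.80/mo: 74 payments (last £320.62); total interest £19,880.02.
Interest saved = £26,771.09 − £19,880.02 = £6,891.07.

£6,891.07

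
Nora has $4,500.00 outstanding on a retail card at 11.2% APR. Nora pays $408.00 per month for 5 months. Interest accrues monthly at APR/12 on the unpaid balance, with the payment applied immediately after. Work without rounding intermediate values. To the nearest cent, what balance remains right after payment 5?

Monthly rate r = 11.2%/12 = 0.933333% = 0.00933333.
Each month: B ← B·(1+r) − $408.00.
Month 1: interest $42.00; balance after payment $4,134.00.
Month 2: interest $38.58; balance after payment $3,764.58.
Month 3: interest $35.14; balance after payment $3,391.72.
Month 4: interest $31.66; balance after payment $3,015.38.
Month 5: interest $28.14; balance after payment $2,635.52.

$2,635.52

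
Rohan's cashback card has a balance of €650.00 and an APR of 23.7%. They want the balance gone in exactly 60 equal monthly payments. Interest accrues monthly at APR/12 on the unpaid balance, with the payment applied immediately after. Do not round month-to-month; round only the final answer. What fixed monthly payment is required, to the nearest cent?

Monthly rate r = 23.7%/12 = 1.975% = 0.01975.
Level-payment amortization: P = B₀·r / (1 − (1+r)^(−n)) = 650.00·0.01975 / (1 − 1.01975^(−60)).
Denominator 1 − (1+r)^(−60) = 0.690701965.
P = 12.8375 / 0.690701965 ≈ 18.59.

€18.59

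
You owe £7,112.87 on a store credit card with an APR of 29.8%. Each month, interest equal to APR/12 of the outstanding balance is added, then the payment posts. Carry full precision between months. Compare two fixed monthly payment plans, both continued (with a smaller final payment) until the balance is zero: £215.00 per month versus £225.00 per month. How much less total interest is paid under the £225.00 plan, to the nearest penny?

£1,004.97

Monthly rate r = 29.8%/12 = 2.48333% = 0.0248333.
At £215.00/mo: n = ⌈−ln(1 − rB₀/P)/ln(1+r)⌉ = 71 payments (last £56.83); total interest = total paid − £7,112.87 = £7,993.96.
At £225.00/mo: 63 payments (last £151.86); total interest £6,988.99.
Interest saved = £7,993.96 − £6,988.99 = £1,004.97.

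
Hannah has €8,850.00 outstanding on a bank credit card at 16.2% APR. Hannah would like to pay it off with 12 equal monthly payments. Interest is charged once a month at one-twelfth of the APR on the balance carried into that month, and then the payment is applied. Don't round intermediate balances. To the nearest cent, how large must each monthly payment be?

Monthly rate r = 16.2%/12 = 1.35% = 0.0135.
Level-payment amortization: P = B₀·r / (1 − (1+r)^(−n)) = 8850.00·0.0135 / (1 − 1.0135^(−12)).
Denominator 1 − (1+r)^(−12) = 0.148636624.
P = 119.475 / 0.148636624 ≈ 803.81.

€803.81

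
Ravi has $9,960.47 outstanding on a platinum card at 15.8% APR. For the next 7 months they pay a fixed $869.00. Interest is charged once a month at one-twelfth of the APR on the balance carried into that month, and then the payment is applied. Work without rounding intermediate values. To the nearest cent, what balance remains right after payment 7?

$4,586.94

Monthly rate r = 15.8%/12 = 1.31667% = 0.0131667.
Each month: B ← B·(1+r) − $869.00.
Month 1: interest $131.15; balance after payment $9,222.62.
Month 2: interest $121.43; balance after payment $8,475.05.
Month 3: interest $111.59; balance after payment $7,717.64.
Month 4: interest $101.62; balance after payment $6,950.25.
Month 5: interest $91.51; balance after payment $6,172.76.
Month 6: interest $81.27; balance after payment $5,385.04.
Month 7: interest $70.90; balance after payment $4,586.94.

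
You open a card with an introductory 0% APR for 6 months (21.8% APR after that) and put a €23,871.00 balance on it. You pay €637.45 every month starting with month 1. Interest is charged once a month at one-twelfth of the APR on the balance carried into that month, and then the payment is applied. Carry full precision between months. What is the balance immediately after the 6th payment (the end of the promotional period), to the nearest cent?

€20,046.30

Promo months 1–6 at r₀ = 0%/12 = 0; months 7+ at r₁ = 21.8%/12 = 0.0181667.
After month 6 (no interest yet): B = €23,871.00 − 6·€637.45 = €20,046.30.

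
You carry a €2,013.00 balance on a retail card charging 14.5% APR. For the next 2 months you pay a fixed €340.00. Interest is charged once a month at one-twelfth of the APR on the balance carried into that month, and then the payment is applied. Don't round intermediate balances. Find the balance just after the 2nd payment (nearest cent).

€1,377.83

Monthly rate r = 14.5%/12 = 1.20833% = 0.0120833.
Each month: B ← B·(1+r) − €340.00.
Month 1: interest €24.32; balance after payment €1,697.32.
Month 2: interest €20.51; balance after payment €1,377.83.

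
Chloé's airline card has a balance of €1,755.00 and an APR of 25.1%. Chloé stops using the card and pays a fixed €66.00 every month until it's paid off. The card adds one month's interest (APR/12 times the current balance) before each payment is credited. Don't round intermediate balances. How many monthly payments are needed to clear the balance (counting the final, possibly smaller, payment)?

Monthly rate r = 25.1%/12 = 2.09167% = 0.0209167.
Recurrence: B ← B·(1+r) − €66.00.
Month 1: interest €36.71; balance after payment €1,725.71.
Month 2: interest €36.10; balance after payment €1,695.80.
Closed form: n = −ln(1 − rB₀/P)/ln(1+r) = −ln(0.44381)/ln(1.02092) ≈ 39.243, so the balance reaches zero during payment 40.

40 payments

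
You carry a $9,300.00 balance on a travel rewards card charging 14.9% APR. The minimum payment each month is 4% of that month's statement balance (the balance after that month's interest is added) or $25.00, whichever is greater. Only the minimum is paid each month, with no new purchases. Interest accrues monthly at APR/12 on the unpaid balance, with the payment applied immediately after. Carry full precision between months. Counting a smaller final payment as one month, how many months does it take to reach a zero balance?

Monthly rate r = 14.9%/12 = 1.24167% = 0.0124167.
While 4% of the post-interest balance exceeds $25.00, each month B ← (B·(1+r))·(1 − 0.04), i.e. B shrinks by the factor (1+r)·0.96 = 0.97192.
This holds for months 1–96. Entering month 97 the balance is $603.97; 4% of the post-interest balance is now below $25.00, so the flat $25.00 minimum applies from here.
From month 97 a fixed $25.00 at rate r clears $603.97 in 29 more payments. Total: 96 + 29 = 125 months.

125 months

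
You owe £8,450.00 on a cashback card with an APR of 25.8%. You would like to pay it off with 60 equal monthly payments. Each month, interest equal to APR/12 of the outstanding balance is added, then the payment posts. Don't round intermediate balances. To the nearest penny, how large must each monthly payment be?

Monthly rate r = 25.8%/12 = 2.15% = 0.0215.
Level-payment amortization: P = B₀·r / (1 − (1+r)^(−n)) = 8450.00·0.0215 / (1 − 1.0215^(−60)).
Denominator 1 − (1+r)^(−60) = 0.720939902.
P = 181.675 / 0.720939902 ≈ 252.00.

£252.00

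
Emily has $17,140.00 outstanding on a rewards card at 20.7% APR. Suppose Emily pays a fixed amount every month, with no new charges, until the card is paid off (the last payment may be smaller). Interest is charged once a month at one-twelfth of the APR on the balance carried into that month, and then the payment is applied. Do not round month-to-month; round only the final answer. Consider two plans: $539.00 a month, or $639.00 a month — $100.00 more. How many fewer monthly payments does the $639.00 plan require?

10 fewer payments

Monthly rate r = 20.7%/12 = 1.725% = 0.01725.
At $539.00/mo: n = ⌈−ln(1 − rB₀/P)/ln(1+r)⌉ = 47 payments (last $270.38); total interest = total paid − $17,140.00 = $7,924.38.
At $639.00/mo: 37 payments (last $206.43); total interest $6,070.43.
Payments saved = 47 − 37 = 10.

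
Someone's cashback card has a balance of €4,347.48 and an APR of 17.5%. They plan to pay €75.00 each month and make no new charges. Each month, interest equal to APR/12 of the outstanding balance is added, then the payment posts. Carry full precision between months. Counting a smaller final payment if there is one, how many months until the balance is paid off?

Monthly rate r = 17.5%/12 = 1.45833% = 0.0145833.
Recurrence: B ← B·(1+r) − €75.00.
Month 1: interest €63.40; balance after payment €4,335.88.
Month 2: interest €63.23; balance after payment €4,324.11.
Closed form: n = −ln(1 − rB₀/P)/ln(1+r) = −ln(0.15466)/ln(1.01458) ≈ 128.923, so the balance reaches zero during payment 129.

129 payments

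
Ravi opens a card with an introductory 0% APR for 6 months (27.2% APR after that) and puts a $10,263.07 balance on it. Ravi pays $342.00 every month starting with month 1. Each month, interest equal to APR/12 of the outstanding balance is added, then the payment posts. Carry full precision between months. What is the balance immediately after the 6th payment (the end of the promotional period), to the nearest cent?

$8,211.07

Promo months 1–6 at r₀ = 0%/12 = 0; months 7+ at r₁ = 27.2%/12 = 0.0226667.
After month 6 (no interest yet): B = $10,263.07 − 6·$342.00 = $8,211.07.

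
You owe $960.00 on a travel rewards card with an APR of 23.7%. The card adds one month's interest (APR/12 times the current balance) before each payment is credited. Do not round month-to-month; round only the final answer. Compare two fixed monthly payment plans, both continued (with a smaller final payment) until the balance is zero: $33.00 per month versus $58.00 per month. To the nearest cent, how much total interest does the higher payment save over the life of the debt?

$268.00

Monthly rate r = 23.7%/12 = 1.975% = 0.01975.
At $33.00/mo: n = ⌈−ln(1 − rB₀/P)/ln(1+r)⌉ = 44 payments (last $23.06); total interest = total paid − $960.00 = $482.06.
At $58.00/mo: 21 payments (last $14.06); total interest $214.06.
Interest saved = $482.06 − $214.06 = $268.00.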